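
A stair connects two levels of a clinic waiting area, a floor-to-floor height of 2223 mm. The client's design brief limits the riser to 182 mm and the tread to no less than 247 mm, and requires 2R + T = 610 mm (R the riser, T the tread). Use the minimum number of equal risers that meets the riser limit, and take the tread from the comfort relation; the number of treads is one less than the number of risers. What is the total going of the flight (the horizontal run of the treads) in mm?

3216 mm

2223 / 182 = 12.21, so 13 risers are needed.
Riser R = 2223 / 13 = 171 mm, within the 182 mm limit.
T = 610 − 2·171 = 268 mm, which satisfies the 247 mm minimum.
Treads = 13 − 1 = 12; going = 12 × 268 = 3216 mm.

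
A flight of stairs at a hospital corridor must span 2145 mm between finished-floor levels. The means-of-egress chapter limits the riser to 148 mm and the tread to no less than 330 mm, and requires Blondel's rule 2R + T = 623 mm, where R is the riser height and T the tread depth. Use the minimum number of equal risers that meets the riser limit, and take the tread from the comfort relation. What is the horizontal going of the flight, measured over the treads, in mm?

4718 mm

2145 / 148 = 14.493 → round up to 15 risers.
R = 2145 ÷ 15 = 143 mm.
From 2R + T = 623: T = 623 − 286 = 337 mm.
Treads = 15 − 1 = 14; going = 14 × 337 = 4718 mm.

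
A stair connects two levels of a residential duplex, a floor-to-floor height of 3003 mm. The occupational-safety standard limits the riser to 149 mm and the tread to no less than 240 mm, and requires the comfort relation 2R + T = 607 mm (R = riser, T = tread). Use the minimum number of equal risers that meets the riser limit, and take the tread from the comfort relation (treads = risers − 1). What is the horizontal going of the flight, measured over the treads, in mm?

6420 mm

⌈3003/149⌉ = 21 risers.
Riser R = 3003 / 21 = 143 mm, within the 149 mm limit.
T = 607 − 2·143 = 321 mm, which satisfies the 240 mm minimum.
Treads = 21 − 1 = 20; going = 20 × 321 = 6420 mm.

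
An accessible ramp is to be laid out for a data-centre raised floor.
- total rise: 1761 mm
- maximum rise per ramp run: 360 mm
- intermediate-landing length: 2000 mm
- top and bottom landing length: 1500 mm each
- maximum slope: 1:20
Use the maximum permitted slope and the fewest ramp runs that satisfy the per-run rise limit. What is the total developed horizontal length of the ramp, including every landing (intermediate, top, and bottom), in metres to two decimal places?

⌈1761/360⌉ = 5 ramp runs. That means 4 intermediate landings.
Ramp run (horizontal) at 1:20: 1761 × 20 = 35220 mm.
4 intermediate landings contribute 4 × 2000 = 8000 mm.
Top and bottom landings: 2 × 1500 = 3000 mm.
Total = 35220 + 8000 + 3000 = 46220 mm.
= 46.22 m.

46.22 m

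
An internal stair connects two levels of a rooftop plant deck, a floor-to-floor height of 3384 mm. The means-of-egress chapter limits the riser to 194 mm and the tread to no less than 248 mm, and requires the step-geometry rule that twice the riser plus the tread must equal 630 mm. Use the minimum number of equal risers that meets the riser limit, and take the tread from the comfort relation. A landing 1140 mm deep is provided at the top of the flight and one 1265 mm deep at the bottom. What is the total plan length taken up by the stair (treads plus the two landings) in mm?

⌈3384/194⌉ = 18 risers.
Riser R = 3384 / 18 = 188 mm, within the 194 mm limit.
From 2R + T = 630: T = 630 − 376 = 254 mm.
18 risers give 17 treads; going = 17 × 254 = 4318 mm.
Add landings: 4318 + 1140 + 1265 = 6723 mm.

6723 mm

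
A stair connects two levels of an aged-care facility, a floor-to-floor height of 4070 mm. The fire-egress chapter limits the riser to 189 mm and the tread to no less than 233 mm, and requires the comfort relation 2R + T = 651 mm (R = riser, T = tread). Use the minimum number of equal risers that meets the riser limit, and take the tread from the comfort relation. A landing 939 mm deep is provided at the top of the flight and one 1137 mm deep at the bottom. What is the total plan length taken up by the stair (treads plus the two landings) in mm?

7977 mm

⌈4070/189⌉ = 22 risers.
Riser R = 4070 / 22 = 185 mm, within the 189 mm limit.
T = 651 − 2·185 = 281 mm, which satisfies the 233 mm minimum.
22 risers give 21 treads; going = 21 × 281 = 5901 mm.
Enclosure = 5901 + 939 + 1137 = 7977 mm.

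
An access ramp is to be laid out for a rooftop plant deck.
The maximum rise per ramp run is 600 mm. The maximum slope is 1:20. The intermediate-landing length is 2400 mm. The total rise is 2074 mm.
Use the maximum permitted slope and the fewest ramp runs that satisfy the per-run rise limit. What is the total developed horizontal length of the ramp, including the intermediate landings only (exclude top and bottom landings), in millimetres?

48680 mm

⌈2074/600⌉ = 4 ramp runs. That means 3 intermediate landings.
Horizontal run for 2074 mm of rise at 1:20 is 2074 × 20 = 41480 mm.
Intermediate landings: 3 × 2400 = 7200 mm.
Developed length = 41480 + 7200 = 48680 mm.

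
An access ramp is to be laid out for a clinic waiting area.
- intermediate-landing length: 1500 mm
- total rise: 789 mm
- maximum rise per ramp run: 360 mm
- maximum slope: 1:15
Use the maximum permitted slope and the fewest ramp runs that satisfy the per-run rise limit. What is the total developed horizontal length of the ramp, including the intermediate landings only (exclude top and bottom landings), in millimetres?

14835 mm

789 / 360 = 2.192 → round up to 3 ramp runs. That means 2 intermediate landings.
Ramp run (horizontal) at 1:15: 789 × 15 = 11835 mm.
2 intermediate landings contribute 2 × 1500 = 3000 mm.
Developed length = 11835 + 3000 = 14835 mm.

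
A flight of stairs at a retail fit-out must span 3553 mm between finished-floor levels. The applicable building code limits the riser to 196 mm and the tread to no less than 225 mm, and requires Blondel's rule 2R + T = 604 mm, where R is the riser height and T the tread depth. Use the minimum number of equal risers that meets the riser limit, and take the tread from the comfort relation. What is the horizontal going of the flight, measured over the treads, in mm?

3553 / 196 = 18.128 → round up to 19 risers.
Riser R = 3553 / 19 = 187 mm, within the 196 mm limit.
Tread T = 604 − 2 × 187 = 230 mm (≥ 225 mm).
Treads = 19 − 1 = 18; going = 18 × 230 = 4140 mm.

4140 mm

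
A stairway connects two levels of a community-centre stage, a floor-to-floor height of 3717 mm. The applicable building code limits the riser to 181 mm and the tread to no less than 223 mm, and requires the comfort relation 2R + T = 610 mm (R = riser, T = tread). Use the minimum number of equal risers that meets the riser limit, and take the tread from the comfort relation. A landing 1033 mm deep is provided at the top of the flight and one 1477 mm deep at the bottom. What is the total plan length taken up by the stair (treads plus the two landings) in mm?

7630 mm

3717 / 181 = 20.54, so 21 risers are needed.
Riser R = 3717 / 21 = 177 mm, within the 181 mm limit.
From 2R + T = 610: T = 610 − 354 = 256 mm.
Treads = 21 − 1 = 20; going = 20 × 256 = 5120 mm.
Add landings: 5120 + 1033 + 1477 = 7630 mm.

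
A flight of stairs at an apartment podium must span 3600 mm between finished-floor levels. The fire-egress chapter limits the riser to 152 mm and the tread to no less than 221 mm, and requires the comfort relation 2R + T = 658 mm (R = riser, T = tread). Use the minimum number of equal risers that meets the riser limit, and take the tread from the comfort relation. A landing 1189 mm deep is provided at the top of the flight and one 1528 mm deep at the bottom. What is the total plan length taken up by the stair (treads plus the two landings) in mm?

10951 mm

3600 / 152 = 23.684 → round up to 24 risers.
R = 3600 ÷ 24 = 150 mm.
From 2R + T = 658: T = 658 − 300 = 358 mm.
Going = (24 − 1) × 358 = 8234 mm.
Enclosure = 8234 + 1189 + 1528 = 10951 mm.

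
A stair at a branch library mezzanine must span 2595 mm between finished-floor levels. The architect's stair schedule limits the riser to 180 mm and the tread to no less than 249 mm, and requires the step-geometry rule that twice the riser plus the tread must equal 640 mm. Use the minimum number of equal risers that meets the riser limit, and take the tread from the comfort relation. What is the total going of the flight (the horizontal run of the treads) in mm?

4116 mm

2595 / 180 = 14.417 → round up to 15 risers.
R = 2595 ÷ 15 = 173 mm.
T = 640 − 2·173 = 294 mm, which satisfies the 249 mm minimum.
Going = (15 − 1) × 294 = 4116 mm.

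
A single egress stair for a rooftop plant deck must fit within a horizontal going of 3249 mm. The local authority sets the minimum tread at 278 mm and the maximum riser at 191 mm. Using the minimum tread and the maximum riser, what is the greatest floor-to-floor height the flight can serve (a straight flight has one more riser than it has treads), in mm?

Treads that fit: ⌊3249 / 278⌋ = 11.
Risers = treads + 1 = 12.
Maximum height = 12 × 191 = 2292 mm.

2292 mm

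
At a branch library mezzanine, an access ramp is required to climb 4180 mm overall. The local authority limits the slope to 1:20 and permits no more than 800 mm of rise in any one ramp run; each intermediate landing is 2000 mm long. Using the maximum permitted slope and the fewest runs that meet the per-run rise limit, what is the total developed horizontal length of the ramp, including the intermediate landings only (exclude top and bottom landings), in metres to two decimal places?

⌈4180/800⌉ = 6 ramp runs. That means 5 intermediate landings.
Ramp run (horizontal) at 1:20: 4180 × 20 = 83600 mm.
Intermediate landings: 5 × 2000 = 10000 mm.
Total developed length = 83600 + 10000 = 93600 mm.
= 93.60 m.

93.60 m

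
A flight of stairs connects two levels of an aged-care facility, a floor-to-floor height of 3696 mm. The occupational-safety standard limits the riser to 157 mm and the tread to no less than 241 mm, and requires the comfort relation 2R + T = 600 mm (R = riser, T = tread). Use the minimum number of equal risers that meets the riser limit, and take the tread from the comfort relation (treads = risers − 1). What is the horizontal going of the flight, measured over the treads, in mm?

⌈3696/157⌉ = 24 risers.
R = 3696 ÷ 24 = 154 mm.
T = 600 − 2·154 = 292 mm, which satisfies the 241 mm minimum.
Treads = 24 − 1 = 23; going = 23 × 292 = 6716 mm.

6716 mm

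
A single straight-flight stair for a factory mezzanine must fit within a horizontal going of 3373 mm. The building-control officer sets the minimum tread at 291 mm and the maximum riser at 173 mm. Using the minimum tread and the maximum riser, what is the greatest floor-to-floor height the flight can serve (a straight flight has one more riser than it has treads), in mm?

2076 mm

Treads that fit: ⌊3373 / 291⌋ = 11.
Risers = treads + 1 = 12.
Maximum height = 12 × 173 = 2076 mm.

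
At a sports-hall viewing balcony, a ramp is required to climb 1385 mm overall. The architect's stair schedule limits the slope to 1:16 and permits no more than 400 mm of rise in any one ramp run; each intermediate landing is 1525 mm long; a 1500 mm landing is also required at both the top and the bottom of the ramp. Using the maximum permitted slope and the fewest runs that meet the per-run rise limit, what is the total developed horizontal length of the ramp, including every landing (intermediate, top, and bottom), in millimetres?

29735 mm

1385 / 400 = 3.46, so 4 ramp runs are needed. That means 3 intermediate landings.
Ramp run (horizontal) at 1:16: 1385 × 16 = 22160 mm.
Intermediate landings: 3 × 1525 = 4575 mm.
Top and bottom landings: 2 × 1500 = 3000 mm.
Total = 22160 + 4575 + 3000 = 29735 mm.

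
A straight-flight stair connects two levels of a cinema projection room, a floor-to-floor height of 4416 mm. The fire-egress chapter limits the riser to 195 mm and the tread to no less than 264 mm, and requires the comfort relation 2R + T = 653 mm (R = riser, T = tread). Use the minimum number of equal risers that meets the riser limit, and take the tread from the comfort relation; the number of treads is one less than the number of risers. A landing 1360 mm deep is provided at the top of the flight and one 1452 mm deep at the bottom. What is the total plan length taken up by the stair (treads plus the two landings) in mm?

8730 mm

4416 / 195 = 22.65, so 23 risers are needed.
Riser R = 4416 / 23 = 192 mm, within the 195 mm limit.
T = 653 − 2·192 = 269 mm, which satisfies the 264 mm minimum.
Going = (23 − 1) × 269 = 5918 mm.
Enclosure = 5918 + 1360 + 1452 = 8730 mm.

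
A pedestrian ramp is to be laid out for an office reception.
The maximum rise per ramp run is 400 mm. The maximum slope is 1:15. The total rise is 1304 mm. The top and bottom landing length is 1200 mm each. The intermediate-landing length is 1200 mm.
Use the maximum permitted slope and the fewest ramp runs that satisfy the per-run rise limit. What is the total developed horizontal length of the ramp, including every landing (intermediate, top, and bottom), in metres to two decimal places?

25.56 m

⌈1304/400⌉ = 4 ramp runs. That means 3 intermediate landings.
Ramp run (horizontal) at 1:15: 1304 × 15 = 19560 mm.
Intermediate landings: 3 × 1200 = 3600 mm.
Top and bottom landings: 2 × 1200 = 2400 mm.
Total = 19560 + 3600 + 2400 = 25560 mm.
= 25.56 m.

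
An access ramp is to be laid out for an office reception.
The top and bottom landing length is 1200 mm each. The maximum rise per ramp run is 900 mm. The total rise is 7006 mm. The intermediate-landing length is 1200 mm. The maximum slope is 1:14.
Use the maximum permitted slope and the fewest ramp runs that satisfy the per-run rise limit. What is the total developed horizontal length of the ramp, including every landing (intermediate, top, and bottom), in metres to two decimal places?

108.88 m

At most 900 each: 7006/900 = 7.78, giving 8 ramp runs. That means 7 intermediate landings.
Ramp run (horizontal) at 1:14: 7006 × 14 = 98084 mm.
7 intermediate landings contribute 7 × 1200 = 8400 mm.
Top and bottom landings: 2 × 1200 = 2400 mm.
Total = 98084 + 8400 + 2400 = 108884 mm.
= 108.88 m.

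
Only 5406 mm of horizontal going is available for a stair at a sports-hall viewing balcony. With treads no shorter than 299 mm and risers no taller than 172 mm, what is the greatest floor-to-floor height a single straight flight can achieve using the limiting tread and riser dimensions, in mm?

Treads that fit: ⌊5406 / 299⌋ = 18.
Risers = treads + 1 = 19.
Maximum height = 19 × 172 = 3268 mm.

3268 mm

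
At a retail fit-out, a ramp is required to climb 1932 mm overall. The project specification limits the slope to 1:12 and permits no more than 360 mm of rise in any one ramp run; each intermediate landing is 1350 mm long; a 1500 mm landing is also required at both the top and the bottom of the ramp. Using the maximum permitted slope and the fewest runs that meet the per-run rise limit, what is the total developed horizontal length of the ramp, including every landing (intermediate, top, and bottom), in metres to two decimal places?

32.93 m

At most 360 each: 1932/360 = 5.37, giving 6 ramp runs. That means 5 intermediate landings.
Ramp run (horizontal) at 1:12: 1932 × 12 = 23184 mm.
Intermediate landings: 5 × 1350 = 6750 mm.
Top and bottom landings: 2 × 1500 = 3000 mm.
Total = 23184 + 6750 + 3000 = 32934 mm.
= 32.93 m.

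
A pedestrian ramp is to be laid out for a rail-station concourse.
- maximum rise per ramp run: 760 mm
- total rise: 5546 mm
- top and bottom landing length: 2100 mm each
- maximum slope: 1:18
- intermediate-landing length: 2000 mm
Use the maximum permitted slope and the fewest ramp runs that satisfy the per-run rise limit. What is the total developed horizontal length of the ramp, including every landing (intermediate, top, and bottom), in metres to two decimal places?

⌈5546/760⌉ = 8 ramp runs. That means 7 intermediate landings.
Ramp run (horizontal) at 1:18: 5546 × 18 = 99828 mm.
Intermediate landings: 7 × 2000 = 14000 mm.
Top and bottom landings: 2 × 2100 = 4200 mm.
Total = 99828 + 14000 + 4200 = 118028 mm.
= 118.03 m.

118.03 m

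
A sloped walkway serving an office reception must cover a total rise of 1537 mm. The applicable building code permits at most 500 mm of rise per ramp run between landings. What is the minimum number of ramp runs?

4 runs

1537 / 500 = 3.07, so 4 ramp runs are needed.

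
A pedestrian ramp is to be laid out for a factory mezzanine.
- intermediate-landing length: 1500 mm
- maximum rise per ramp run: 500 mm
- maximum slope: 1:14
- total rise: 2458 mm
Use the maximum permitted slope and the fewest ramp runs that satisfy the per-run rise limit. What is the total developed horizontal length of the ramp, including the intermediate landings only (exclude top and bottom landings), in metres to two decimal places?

40.41 m

2458 / 500 = 4.92, so 5 ramp runs are needed. That means 4 intermediate landings.
Ramp run (horizontal) at 1:14: 2458 × 14 = 34412 mm.
4 intermediate landings contribute 4 × 1500 = 6000 mm.
Developed length = 34412 + 6000 = 40412 mm.
= 40.41 m.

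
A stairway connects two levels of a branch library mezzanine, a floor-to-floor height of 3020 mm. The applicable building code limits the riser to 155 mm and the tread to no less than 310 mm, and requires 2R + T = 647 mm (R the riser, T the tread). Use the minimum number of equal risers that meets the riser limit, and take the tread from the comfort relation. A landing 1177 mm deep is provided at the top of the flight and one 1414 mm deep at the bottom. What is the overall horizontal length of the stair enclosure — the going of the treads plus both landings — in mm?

9146 mm

At most 155 each: 3020/155 = 19.48, giving 20 risers.
Riser R = 3020 / 20 = 151 mm, within the 155 mm limit.
From 2R + T = 647: T = 647 − 302 = 345 mm.
20 risers give 19 treads; going = 19 × 345 = 6555 mm.
Enclosure = 6555 + 1177 + 1414 = 9146 mm.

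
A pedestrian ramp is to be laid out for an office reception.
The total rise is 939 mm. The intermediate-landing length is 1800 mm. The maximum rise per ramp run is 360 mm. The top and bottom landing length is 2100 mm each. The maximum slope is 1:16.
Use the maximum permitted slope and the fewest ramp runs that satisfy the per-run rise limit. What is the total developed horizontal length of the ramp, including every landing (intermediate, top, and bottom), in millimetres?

22824 mm

At most 360 each: 939/360 = 2.61, giving 3 ramp runs. That means 2 intermediate landings.
Horizontal run for 939 mm of rise at 1:16 is 939 × 16 = 15024 mm.
Intermediate landings: 2 × 1800 = 3600 mm.
Top and bottom landings: 2 × 2100 = 4200 mm.
Total = 15024 + 3600 + 4200 = 22824 mm.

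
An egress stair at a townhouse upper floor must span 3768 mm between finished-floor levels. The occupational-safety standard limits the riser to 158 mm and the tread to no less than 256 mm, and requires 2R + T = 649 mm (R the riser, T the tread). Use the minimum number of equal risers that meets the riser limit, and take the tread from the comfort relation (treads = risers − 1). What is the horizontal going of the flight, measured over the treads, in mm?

3768 / 158 = 23.85, so 24 risers are needed.
Riser R = 3768 / 24 = 157 mm, within the 158 mm limit.
From 2R + T = 649: T = 649 − 314 = 335 mm.
Treads = 24 − 1 = 23; going = 23 × 335 = 7705 mm.

7705 mm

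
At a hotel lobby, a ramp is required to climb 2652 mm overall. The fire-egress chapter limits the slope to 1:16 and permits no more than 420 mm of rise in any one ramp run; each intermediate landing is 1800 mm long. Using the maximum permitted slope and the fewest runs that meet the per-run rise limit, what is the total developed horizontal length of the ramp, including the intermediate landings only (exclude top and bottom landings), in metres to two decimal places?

2652 / 420 = 6.31, so 7 ramp runs are needed. That means 6 intermediate landings.
Ramp run (horizontal) at 1:16: 2652 × 16 = 42432 mm.
Intermediate landings: 6 × 1800 = 10800 mm.
Total developed length = 42432 + 10800 = 53232 mm.
= 53.23 m.

53.23 m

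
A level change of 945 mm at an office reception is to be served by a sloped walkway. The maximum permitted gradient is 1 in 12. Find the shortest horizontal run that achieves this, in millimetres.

At 1:12 the run is 12 × 945 = 11340 mm.

11340 mm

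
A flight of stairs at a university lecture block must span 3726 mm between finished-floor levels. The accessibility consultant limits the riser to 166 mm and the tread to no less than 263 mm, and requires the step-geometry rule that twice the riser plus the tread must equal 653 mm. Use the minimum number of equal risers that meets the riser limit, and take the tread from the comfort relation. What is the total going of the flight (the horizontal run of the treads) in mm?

3726 / 166 = 22.446 → round up to 23 risers.
R = 3726 ÷ 23 = 162 mm.
From 2R + T = 653: T = 653 − 324 = 329 mm.
Going = (23 − 1) × 329 = 7238 mm.

7238 mm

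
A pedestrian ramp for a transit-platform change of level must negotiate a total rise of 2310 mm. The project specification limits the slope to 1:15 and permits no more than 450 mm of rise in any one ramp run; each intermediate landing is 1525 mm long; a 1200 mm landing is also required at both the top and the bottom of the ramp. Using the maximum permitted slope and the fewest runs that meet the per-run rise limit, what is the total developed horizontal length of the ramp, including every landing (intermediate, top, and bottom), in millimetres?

2310 / 450 = 5.13, so 6 ramp runs are needed. That means 5 intermediate landings.
Ramp run (horizontal) at 1:15: 2310 × 15 = 34650 mm.
Intermediate landings: 5 × 1525 = 7625 mm.
Top and bottom landings: 2 × 1200 = 2400 mm.
Total = 34650 + 7625 + 2400 = 44675 mm.

44675 mm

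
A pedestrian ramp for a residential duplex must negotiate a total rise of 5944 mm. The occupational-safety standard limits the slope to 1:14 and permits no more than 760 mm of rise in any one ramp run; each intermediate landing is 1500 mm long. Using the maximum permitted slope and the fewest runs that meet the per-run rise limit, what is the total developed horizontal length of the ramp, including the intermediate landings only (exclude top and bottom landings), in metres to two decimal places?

5944 / 760 = 7.821 → round up to 8 ramp runs. That means 7 intermediate landings.
Ramp run (horizontal) at 1:14: 5944 × 14 = 83216 mm.
7 intermediate landings contribute 7 × 1500 = 10500 mm.
Total developed length = 83216 + 10500 = 93716 mm.
= 93.72 m.

93.72 m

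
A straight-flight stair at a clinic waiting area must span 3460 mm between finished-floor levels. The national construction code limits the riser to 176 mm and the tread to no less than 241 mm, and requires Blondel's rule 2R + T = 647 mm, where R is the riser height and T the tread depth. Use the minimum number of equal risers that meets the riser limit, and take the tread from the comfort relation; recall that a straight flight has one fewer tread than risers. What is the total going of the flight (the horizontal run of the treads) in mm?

5719 mm

3460 / 176 = 19.659 → round up to 20 risers.
Riser R = 3460 / 20 = 173 mm, within the 176 mm limit.
Tread T = 647 − 2 × 173 = 301 mm (≥ 241 mm).
Going = (20 − 1) × 301 = 5719 mm.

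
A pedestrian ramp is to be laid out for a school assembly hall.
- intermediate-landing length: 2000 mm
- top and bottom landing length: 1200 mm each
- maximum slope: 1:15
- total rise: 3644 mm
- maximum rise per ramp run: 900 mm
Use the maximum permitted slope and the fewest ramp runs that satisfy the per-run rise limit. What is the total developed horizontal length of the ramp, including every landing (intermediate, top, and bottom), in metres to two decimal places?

⌈3644/900⌉ = 5 ramp runs. That means 4 intermediate landings.
Ramp run (horizontal) at 1:15: 3644 × 15 = 54660 mm.
4 intermediate landings contribute 4 × 2000 = 8000 mm.
Top and bottom landings: 2 × 1200 = 2400 mm.
Total = 54660 + 8000 + 2400 = 65060 mm.
= 65.06 m.

65.06 m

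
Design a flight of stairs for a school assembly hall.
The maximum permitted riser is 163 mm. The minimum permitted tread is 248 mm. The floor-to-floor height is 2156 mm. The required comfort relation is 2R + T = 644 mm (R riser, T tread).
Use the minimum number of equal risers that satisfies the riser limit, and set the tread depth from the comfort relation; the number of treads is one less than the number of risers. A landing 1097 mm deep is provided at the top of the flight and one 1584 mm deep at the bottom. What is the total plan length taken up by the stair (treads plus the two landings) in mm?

7049 mm

⌈2156/163⌉ = 14 risers.
Each riser is 2156/14 = 154 mm (≤ 163 mm).
From 2R + T = 644: T = 644 − 308 = 336 mm.
14 risers give 13 treads; going = 13 × 336 = 4368 mm.
Enclosure = 4368 + 1097 + 1584 = 7049 mm.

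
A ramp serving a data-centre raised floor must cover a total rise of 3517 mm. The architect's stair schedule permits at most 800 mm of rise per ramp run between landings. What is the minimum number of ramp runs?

5 runs

⌈3517/800⌉ = 5 ramp runs.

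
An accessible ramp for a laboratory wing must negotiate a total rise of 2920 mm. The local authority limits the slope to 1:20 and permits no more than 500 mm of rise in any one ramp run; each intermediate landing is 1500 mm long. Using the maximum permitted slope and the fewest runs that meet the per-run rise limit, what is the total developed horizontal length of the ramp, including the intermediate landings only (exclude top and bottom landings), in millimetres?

65900 mm

⌈2920/500⌉ = 6 ramp runs. That means 5 intermediate landings.
Horizontal run for 2920 mm of rise at 1:20 is 2920 × 20 = 58400 mm.
5 intermediate landings contribute 5 × 1500 = 7500 mm.
Total developed length = 58400 + 7500 = 65900 mm.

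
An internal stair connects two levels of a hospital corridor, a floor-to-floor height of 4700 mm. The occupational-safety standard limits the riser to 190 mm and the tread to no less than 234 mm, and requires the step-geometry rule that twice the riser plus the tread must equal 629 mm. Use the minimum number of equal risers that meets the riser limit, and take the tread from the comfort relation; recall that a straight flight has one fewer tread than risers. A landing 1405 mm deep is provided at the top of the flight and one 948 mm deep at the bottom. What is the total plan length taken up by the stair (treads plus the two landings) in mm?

⌈4700/190⌉ = 25 risers.
Riser R = 4700 / 25 = 188 mm, within the 190 mm limit.
T = 629 − 2·188 = 253 mm, which satisfies the 234 mm minimum.
25 risers give 24 treads; going = 24 × 253 = 6072 mm.
Add landings: 6072 + 1405 + 948 = 8425 mm.

8425 mm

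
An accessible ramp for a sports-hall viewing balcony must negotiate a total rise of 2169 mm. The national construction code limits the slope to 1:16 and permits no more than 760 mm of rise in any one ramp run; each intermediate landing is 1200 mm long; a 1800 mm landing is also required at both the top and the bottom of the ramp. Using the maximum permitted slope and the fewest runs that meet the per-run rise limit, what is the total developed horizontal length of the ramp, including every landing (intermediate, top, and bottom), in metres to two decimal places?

40.70 m

At most 760 each: 2169/760 = 2.85, giving 3 ramp runs. That means 2 intermediate landings.
Horizontal run for 2169 mm of rise at 1:16 is 2169 × 16 = 34704 mm.
2 intermediate landings contribute 2 × 1200 = 2400 mm.
Top and bottom landings: 2 × 1800 = 3600 mm.
Total = 34704 + 2400 + 3600 = 40704 mm.
= 40.70 m.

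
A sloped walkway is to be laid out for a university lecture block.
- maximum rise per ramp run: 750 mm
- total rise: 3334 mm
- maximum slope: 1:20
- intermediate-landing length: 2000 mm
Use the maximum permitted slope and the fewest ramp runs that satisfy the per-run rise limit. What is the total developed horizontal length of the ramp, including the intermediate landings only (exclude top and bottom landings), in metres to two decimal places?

74.68 m

3334 / 750 = 4.445 → round up to 5 ramp runs. That means 4 intermediate landings.
Ramp run (horizontal) at 1:20: 3334 × 20 = 66680 mm.
Intermediate landings: 4 × 2000 = 8000 mm.
Developed length = 66680 + 8000 = 74680 mm.
= 74.68 m.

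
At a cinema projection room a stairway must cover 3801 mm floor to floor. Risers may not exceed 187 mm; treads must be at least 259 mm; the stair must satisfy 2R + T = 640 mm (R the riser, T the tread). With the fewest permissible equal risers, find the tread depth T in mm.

278 mm

At most 187 each: 3801/187 = 20.33, giving 21 risers.
R = 3801 ÷ 21 = 181 mm.
Tread T = 640 − 2 × 181 = 278 mm (≥ 259 mm).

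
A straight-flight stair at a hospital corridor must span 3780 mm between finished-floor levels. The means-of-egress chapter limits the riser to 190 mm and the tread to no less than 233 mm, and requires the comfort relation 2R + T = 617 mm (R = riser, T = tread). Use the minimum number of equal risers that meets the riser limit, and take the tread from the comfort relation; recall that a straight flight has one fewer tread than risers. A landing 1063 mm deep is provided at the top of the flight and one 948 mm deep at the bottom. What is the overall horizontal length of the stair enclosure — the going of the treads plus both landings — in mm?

3780 / 190 = 19.89, so 20 risers are needed.
Each riser is 3780/20 = 189 mm (≤ 190 mm).
From 2R + T = 617: T = 617 − 378 = 239 mm.
Going = (20 − 1) × 239 = 4541 mm.
Enclosure = 4541 + 1063 + 948 = 6552 mm.

6552 mm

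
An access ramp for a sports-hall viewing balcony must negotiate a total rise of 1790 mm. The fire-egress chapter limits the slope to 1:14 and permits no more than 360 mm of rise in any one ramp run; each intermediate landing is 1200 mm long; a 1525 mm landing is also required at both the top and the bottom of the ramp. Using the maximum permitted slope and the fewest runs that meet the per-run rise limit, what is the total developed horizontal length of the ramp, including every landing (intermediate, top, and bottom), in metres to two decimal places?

⌈1790/360⌉ = 5 ramp runs. That means 4 intermediate landings.
Ramp run (horizontal) at 1:14: 1790 × 14 = 25060 mm.
Intermediate landings: 4 × 1200 = 4800 mm.
Top and bottom landings: 2 × 1525 = 3050 mm.
Total = 25060 + 4800 + 3050 = 32910 mm.
= 32.91 m.

32.91 m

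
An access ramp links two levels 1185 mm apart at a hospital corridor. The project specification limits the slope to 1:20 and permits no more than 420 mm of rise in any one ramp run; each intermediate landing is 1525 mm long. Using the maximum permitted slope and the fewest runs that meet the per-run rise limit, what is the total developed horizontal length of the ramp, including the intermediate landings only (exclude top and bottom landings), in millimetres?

26750 mm

1185 / 420 = 2.82, so 3 ramp runs are needed. That means 2 intermediate landings.
Horizontal run for 1185 mm of rise at 1:20 is 1185 × 20 = 23700 mm.
Intermediate landings: 2 × 1525 = 3050 mm.
Total developed length = 23700 + 3050 = 26750 mm.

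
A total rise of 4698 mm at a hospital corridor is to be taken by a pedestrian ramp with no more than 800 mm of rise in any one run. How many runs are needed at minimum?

⌈4698/800⌉ = 6 ramp runs.

6 runs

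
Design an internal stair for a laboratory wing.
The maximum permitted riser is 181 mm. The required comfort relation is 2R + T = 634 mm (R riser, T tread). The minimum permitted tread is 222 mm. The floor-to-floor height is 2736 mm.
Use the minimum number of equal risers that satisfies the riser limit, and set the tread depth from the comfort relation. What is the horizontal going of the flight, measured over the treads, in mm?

4380 mm

At most 181 each: 2736/181 = 15.12, giving 16 risers.
Riser R = 2736 / 16 = 171 mm, within the 181 mm limit.
Tread T = 634 − 2 × 171 = 292 mm (≥ 222 mm).
16 risers give 15 treads; going = 15 × 292 = 4380 mm.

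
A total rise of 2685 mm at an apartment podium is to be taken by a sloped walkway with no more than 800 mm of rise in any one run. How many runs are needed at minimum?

2685 / 800 = 3.356 → round up to 4 ramp runs.

4 runs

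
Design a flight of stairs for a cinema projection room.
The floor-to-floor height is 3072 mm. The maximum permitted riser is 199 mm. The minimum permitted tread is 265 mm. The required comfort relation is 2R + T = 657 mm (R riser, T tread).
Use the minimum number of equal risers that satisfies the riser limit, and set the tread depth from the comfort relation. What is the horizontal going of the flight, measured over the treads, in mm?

4095 mm

3072 / 199 = 15.437 → round up to 16 risers.
Each riser is 3072/16 = 192 mm (≤ 199 mm).
Tread T = 657 − 2 × 192 = 273 mm (≥ 265 mm).
Treads = 16 − 1 = 15; going = 15 × 273 = 4095 mm.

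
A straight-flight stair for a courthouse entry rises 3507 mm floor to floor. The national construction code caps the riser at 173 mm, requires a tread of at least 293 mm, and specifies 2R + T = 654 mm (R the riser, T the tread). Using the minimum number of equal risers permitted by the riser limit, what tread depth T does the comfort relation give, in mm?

At most 173 each: 3507/173 = 20.27, giving 21 risers.
R = 3507 ÷ 21 = 167 mm.
From 2R + T = 654: T = 654 − 334 = 320 mm.

320 mm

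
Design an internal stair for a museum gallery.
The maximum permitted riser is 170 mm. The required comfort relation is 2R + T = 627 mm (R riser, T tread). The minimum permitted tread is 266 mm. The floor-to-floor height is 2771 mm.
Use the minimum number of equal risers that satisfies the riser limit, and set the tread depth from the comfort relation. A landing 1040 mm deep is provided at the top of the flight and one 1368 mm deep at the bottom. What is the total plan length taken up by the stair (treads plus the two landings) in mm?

7224 mm

⌈2771/170⌉ = 17 risers.
Riser R = 2771 / 17 = 163 mm, within the 170 mm limit.
T = 627 − 2·163 = 301 mm, which satisfies the 266 mm minimum.
17 risers give 16 treads; going = 16 × 301 = 4816 mm.
Add landings: 4816 + 1040 + 1368 = 7224 mm.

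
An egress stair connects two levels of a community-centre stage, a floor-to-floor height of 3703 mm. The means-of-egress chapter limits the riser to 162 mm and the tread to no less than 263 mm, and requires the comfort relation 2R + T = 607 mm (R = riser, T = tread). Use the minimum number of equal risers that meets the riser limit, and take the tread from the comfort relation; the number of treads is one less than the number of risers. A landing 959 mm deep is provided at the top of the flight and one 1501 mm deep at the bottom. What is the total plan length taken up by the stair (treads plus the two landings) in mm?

8730 mm

3703 / 162 = 22.86, so 23 risers are needed.
Each riser is 3703/23 = 161 mm (≤ 162 mm).
Tread T = 607 − 2 × 161 = 285 mm (≥ 263 mm).
Treads = 23 − 1 = 22; going = 22 × 285 = 6270 mm.
Enclosure = 6270 + 959 + 1501 = 8730 mm.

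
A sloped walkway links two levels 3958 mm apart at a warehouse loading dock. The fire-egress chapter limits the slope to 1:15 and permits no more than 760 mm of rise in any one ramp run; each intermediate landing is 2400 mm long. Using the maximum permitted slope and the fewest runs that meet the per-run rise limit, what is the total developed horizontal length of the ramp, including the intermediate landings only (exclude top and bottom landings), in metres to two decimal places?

⌈3958/760⌉ = 6 ramp runs. That means 5 intermediate landings.
Ramp run (horizontal) at 1:15: 3958 × 15 = 59370 mm.
Intermediate landings: 5 × 2400 = 12000 mm.
Total developed length = 59370 + 12000 = 71370 mm.
= 71.37 m.

71.37 m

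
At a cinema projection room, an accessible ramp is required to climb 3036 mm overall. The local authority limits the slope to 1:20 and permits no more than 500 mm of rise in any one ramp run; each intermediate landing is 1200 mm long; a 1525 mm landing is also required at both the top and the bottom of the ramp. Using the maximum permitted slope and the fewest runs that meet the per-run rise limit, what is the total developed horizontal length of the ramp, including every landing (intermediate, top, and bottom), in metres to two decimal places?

⌈3036/500⌉ = 7 ramp runs. That means 6 intermediate landings.
Horizontal run for 3036 mm of rise at 1:20 is 3036 × 20 = 60720 mm.
6 intermediate landings contribute 6 × 1200 = 7200 mm.
Top and bottom landings: 2 × 1525 = 3050 mm.
Total = 60720 + 7200 + 3050 = 70970 mm.
= 70.97 m.

70.97 m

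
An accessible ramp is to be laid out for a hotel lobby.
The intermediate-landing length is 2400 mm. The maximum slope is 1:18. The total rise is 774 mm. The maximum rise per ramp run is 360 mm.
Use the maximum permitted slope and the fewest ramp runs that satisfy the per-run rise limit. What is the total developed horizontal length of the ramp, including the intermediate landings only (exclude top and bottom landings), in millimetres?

18732 mm

⌈774/360⌉ = 3 ramp runs. That means 2 intermediate landings.
Ramp run (horizontal) at 1:18: 774 × 18 = 13932 mm.
Intermediate landings: 2 × 2400 = 4800 mm.
Developed length = 13932 + 4800 = 18732 mm.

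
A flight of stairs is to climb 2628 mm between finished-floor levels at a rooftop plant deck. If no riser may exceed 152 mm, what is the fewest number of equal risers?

⌈2628/152⌉ = 18 risers.

18 risers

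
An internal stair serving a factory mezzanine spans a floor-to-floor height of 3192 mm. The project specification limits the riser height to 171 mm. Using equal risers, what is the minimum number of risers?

19 risers

3192 / 171 = 18.667 → round up to 19 risers.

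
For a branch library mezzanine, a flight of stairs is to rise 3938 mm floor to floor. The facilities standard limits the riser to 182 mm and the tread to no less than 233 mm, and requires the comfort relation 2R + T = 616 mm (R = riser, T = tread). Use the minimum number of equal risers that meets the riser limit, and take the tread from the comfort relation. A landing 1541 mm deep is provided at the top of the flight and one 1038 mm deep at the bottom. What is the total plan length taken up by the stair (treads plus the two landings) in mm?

3938 / 182 = 21.64, so 22 risers are needed.
R = 3938 ÷ 22 = 179 mm.
T = 616 − 2·179 = 258 mm, which satisfies the 233 mm minimum.
22 risers give 21 treads; going = 21 × 258 = 5418 mm.
Enclosure = 5418 + 1541 + 1038 = 7997 mm.

7997 mm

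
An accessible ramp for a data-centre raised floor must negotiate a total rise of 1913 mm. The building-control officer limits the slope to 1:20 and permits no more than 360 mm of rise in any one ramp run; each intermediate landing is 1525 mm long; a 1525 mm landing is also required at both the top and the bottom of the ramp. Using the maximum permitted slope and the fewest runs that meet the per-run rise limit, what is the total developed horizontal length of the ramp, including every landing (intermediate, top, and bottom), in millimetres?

48935 mm

At most 360 each: 1913/360 = 5.31, giving 6 ramp runs. That means 5 intermediate landings.
Ramp run (horizontal) at 1:20: 1913 × 20 = 38260 mm.
Intermediate landings: 5 × 1525 = 7625 mm.
Top and bottom landings: 2 × 1525 = 3050 mm.
Total = 38260 + 7625 + 3050 = 48935 mm.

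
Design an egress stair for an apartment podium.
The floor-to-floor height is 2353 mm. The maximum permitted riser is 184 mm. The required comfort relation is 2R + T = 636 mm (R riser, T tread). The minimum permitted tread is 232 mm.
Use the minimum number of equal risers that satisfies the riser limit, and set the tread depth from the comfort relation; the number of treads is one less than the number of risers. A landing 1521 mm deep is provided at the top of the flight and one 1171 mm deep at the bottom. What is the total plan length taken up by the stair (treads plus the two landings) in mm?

5980 mm

At most 184 each: 2353/184 = 12.79, giving 13 risers.
Each riser is 2353/13 = 181 mm (≤ 184 mm).
Tread T = 636 − 2 × 181 = 274 mm (≥ 232 mm).
Treads = 13 − 1 = 12; going = 12 × 274 = 3288 mm.
Enclosure = 3288 + 1521 + 1171 = 5980 mm.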